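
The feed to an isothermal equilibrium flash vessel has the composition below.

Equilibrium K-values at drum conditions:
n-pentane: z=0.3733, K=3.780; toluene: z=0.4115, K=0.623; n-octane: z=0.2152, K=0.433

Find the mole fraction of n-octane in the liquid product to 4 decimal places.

x_n-octane = 0.3277

Rachford–Rice: g(V/F) = Σ zᵢ(Kᵢ−1)/(1+V/F(Kᵢ−1)) = 0.
Check two-phase: ΣzᵢKᵢ = 1.7606 > 1 and Σzᵢ/Kᵢ = 1.2563 > 1, so g(0) = 0.7606 > 0 and g(1) = -0.2563 < 0.
Newton iteration, V/F⁰ = 0.58:
  V/F = 0.5800: g = 0.01689, g' = -0.6721 → V/F = 0.6051
  V/F = 0.6051: g = 0.00016, g' = -0.6595 → V/F = 0.6054
Converged at V/F = 0.6054.
Compositions from xᵢ = zᵢ/(1+V/F(Kᵢ−1)), yᵢ = Kᵢxᵢ:
  n-pentane: x = 0.1391, y = 0.5259
  toluene: x = 0.5332, y = 0.3322
  n-octane: x = 0.3277, y = 0.1419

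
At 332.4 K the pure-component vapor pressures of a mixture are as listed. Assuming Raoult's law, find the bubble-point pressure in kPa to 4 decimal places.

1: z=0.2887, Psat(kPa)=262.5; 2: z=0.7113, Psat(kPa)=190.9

Pbub = 211.5709 kPa

At the bubble point ψ → 0, so ΣzᵢKᵢ = 1 with Kᵢ = Pᵢˢᵃᵗ/P ⇒ P = ΣzᵢPᵢˢᵃᵗ.
P = 0.2887·262.5 + 0.7113·190.9 = 211.5709 kPa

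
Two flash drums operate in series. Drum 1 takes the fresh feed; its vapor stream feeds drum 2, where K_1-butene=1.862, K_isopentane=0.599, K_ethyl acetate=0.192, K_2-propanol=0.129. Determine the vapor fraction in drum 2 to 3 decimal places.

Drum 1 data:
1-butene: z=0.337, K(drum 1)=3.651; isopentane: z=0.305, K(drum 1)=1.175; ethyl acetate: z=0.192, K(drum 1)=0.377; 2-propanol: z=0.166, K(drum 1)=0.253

Drum 1:
Let ψ₁ = V/F and solve Σ zᵢ(Kᵢ−1)/(1+ψ₁(Kᵢ−1)) = 0.
Check two-phase: ΣzᵢKᵢ = 1.703 > 1 and Σzᵢ/Kᵢ = 1.517 > 1, so g(0) = 0.703 > 0 and g(1) = -0.517 < 0.
Newton iteration, ψ₁⁰ = 0.54:
  ψ₁ = 0.540: g = 0.0281, g' = -0.838 → ψ₁ = 0.574
  ψ₁ = 0.574: g = -0.0001, g' = -0.844 → ψ₁ = 0.573
Converged at ψ₁ = 0.573.
Drum-1 compositions:
  1-butene: x = 0.134, y = 0.488
  isopentane: x = 0.277, y = 0.326
  ethyl acetate: x = 0.299, y = 0.113
  2-propanol: x = 0.290, y = 0.073
Drum-2 feed = drum-1 vapor: z₂ = (0.4882, 0.3257, 0.1126, 0.0735).
Drum 2:
Let ψ₂ = V/F and solve Σ zᵢ(Kᵢ−1)/(1+ψ₂(Kᵢ−1)) = 0.
Feasibility: ΣzᵢKᵢ = 1.135, Σzᵢ/Kᵢ = 1.962 — both > 1, two phases present.
Newton iteration, ψ₂⁰ = 0.59:
  ψ₂ = 0.590: g = -0.1976, g' = -0.754 → ψ₂ = 0.328
  ψ₂ = 0.328: g = -0.0356, g' = -0.535 → ψ₂ = 0.261
  ψ₂ = 0.261: g = -0.0006, g' = -0.519 → ψ₂ = 0.260
Converged at ψ₂ = 0.260.
  1-butene: x = 0.399, y = 0.743
  isopentane: x = 0.364, y = 0.218
  ethyl acetate: x = 0.143, y = 0.027
  2-propanol: x = 0.095, y = 0.012

V/F (drum 2) = 0.260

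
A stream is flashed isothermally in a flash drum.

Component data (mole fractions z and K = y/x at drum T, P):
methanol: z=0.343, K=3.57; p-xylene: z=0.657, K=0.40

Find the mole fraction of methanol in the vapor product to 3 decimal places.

Binary case is linear: z₁(K₁−1)(1+V/F(K₂−1)) + z₂(K₂−1)(1+V/F(K₁−1)) = 0
⇒ V/F = [z₁(K₁−1)+z₂(K₂−1)] / [−(K₁−1)(K₂−1)] = 0.4873/1.5420 = 0.316
Compositions from xᵢ = zᵢ/(1+V/F(Kᵢ−1)), yᵢ = Kᵢxᵢ:
  methanol: x = 0.189, y = 0.676
  p-xylene: x = 0.811, y = 0.324

y_methanol = 0.676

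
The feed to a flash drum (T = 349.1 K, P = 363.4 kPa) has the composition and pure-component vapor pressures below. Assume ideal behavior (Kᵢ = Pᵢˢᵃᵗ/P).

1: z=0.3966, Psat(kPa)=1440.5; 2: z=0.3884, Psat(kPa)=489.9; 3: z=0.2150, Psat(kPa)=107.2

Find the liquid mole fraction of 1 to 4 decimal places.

Raoult's law: Kᵢ = Pᵢˢᵃᵗ/P = Pᵢˢᵃᵗ/363.4.
  K_1 = 1440.5/363.4 = 3.963952, K_2 = 489.9/363.4 = 1.348101, K_3 = 107.2/363.4 = 0.294992
Newton–Raphson from ψ = 0.69:
  ψ = 0.6900: g = 0.19989, g' = -0.8115 → ψ = 0.9363
  ψ = 0.9363: g = -0.03260, g' = -1.1962 → ψ = 0.9091
  ψ = 0.9091: g = -0.00120, g' = -1.1111 → ψ = 0.9080
Converged at ψ = 0.9080.
Compositions from xᵢ = zᵢ/(1+ψ(Kᵢ−1)), yᵢ = Kᵢxᵢ:
  1: x = 0.1074, y = 0.4259
  2: x = 0.2951, y = 0.3979
  3: x = 0.5974, y = 0.1762

x_1 = 0.1074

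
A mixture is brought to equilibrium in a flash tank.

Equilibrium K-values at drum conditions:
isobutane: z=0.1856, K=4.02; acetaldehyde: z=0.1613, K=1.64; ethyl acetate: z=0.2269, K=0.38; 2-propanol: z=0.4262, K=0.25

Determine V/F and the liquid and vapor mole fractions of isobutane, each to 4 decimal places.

Iterate (Newton) starting at V/F = 0.5:
  V/F = 0.5000: g = -0.41380, g' = -1.1035 → V/F = 0.1250
  V/F = 0.1250: g = -0.00275, g' = -1.3431 → V/F = 0.1230
Converged at V/F = 0.1230.
Compositions from xᵢ = zᵢ/(1+V/F(Kᵢ−1)), yᵢ = Kᵢxᵢ:
  isobutane: x = 0.1353, y = 0.5441
  acetaldehyde: x = 0.1495, y = 0.2452
  ethyl acetate: x = 0.2456, y = 0.0933
  2-propanol: x = 0.4695, y = 0.1174

V/F = 0.1230, x_isobutane = 0.1353, y_isobutane = 0.5441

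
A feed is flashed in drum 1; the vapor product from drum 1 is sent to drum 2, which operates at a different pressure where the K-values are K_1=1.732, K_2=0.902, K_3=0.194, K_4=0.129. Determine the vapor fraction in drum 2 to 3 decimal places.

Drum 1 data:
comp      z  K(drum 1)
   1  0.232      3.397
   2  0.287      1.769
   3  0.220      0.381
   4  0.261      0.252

V/F (drum 2) = 0.242

Drum 1:
Let ψ₁ = V/F and solve Σ zᵢ(Kᵢ−1)/(1+ψ₁(Kᵢ−1)) = 0.
Check two-phase: ΣzᵢKᵢ = 1.445 > 1 and Σzᵢ/Kᵢ = 1.844 > 1, so g(0) = 0.445 > 0 and g(1) = -0.844 < 0.
Newton–Raphson from ψ₁ = 0.5:
  ψ₁ = 0.500: g = -0.0967, g' = -0.914 → ψ₁ = 0.394
  ψ₁ = 0.394: g = -0.0017, g' = -0.894 → ψ₁ = 0.392
Converged at ψ₁ = 0.392.
Drum-1 compositions:
  1: x = 0.120, y = 0.406
  2: x = 0.220, y = 0.390
  3: x = 0.291, y = 0.111
  4: x = 0.369, y = 0.093
Drum-2 feed = drum-1 vapor: z₂ = (0.4062, 0.3900, 0.1107, 0.0931).
Drum 2:
Let ψ₂ = V/F and solve Σ zᵢ(Kᵢ−1)/(1+ψ₂(Kᵢ−1)) = 0.
Feasibility: ΣzᵢKᵢ = 1.089, Σzᵢ/Kᵢ = 1.959 — both > 1, two phases present.
Newton iteration, ψ₂⁰ = 0.5:
  ψ₂ = 0.500: g = -0.1156, g' = -0.544 → ψ₂ = 0.288
  ψ₂ = 0.288: g = -0.0180, g' = -0.400 → ψ₂ = 0.242
Converged at ψ₂ = 0.242.
  1: x = 0.345, y = 0.598
  2: x = 0.399, y = 0.360
  3: x = 0.137, y = 0.027
  4: x = 0.118, y = 0.015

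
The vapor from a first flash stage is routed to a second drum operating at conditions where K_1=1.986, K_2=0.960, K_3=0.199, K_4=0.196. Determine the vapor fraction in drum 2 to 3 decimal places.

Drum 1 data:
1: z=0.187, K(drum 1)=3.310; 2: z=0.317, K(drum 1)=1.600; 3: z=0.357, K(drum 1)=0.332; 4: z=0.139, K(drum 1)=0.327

V/F (drum 2) = 0.396

Drum 1:
Let ψ₁ = V/F and solve Σ zᵢ(Kᵢ−1)/(1+ψ₁(Kᵢ−1)) = 0.
Check two-phase: ΣzᵢKᵢ = 1.290 > 1 and Σzᵢ/Kᵢ = 1.755 > 1, so g(0) = 0.290 > 0 and g(1) = -0.755 < 0.
Iterate (Newton) starting at ψ₁ = 0.39:
  ψ₁ = 0.390: g = -0.0680, g' = -0.758 → ψ₁ = 0.300
  ψ₁ = 0.300: g = 0.0006, g' = -0.778 → ψ₁ = 0.301
Converged at ψ₁ = 0.301.
Drum-1 compositions:
  1: x = 0.110, y = 0.365
  2: x = 0.268, y = 0.430
  3: x = 0.447, y = 0.148
  4: x = 0.174, y = 0.057
Drum-2 feed = drum-1 vapor: z₂ = (0.3650, 0.4296, 0.1484, 0.0570).
Drum 2:
Material balance + equilibrium reduce to Σ zᵢ(Kᵢ−1)/(1+ψ₂(Kᵢ−1)) = 0.
g(0) = ΣzᵢKᵢ − 1 = 0.178 and g(1) = 1 − Σzᵢ/Kᵢ = -0.668, so a root lies in (0, 1).
Iterate (Newton) starting at ψ₂ = 0.5:
  ψ₂ = 0.500: g = -0.0513, g' = -0.528 → ψ₂ = 0.403
  ψ₂ = 0.403: g = -0.0031, g' = -0.471 → ψ₂ = 0.396
Converged at ψ₂ = 0.396.
  1: x = 0.262, y = 0.521
  2: x = 0.437, y = 0.419
  3: x = 0.217, y = 0.043
  4: x = 0.084, y = 0.016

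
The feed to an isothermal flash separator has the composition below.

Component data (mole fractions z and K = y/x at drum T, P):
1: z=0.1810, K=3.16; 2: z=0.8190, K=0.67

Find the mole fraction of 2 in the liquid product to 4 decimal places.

x_2 = 0.8675

Material balance + equilibrium reduce to Σ zᵢ(Kᵢ−1)/(1+β(Kᵢ−1)) = 0.
Check two-phase: ΣzᵢKᵢ = 1.1207 > 1 and Σzᵢ/Kᵢ = 1.2797 > 1, so g(0) = 0.1207 > 0 and g(1) = -0.2797 < 0.
Newton iteration, β⁰ = 0.5:
  β = 0.5000: g = -0.13572, g' = -0.3231 → β = 0.0800
  β = 0.0800: g = 0.05578, g' = -0.7081 → β = 0.1587
  β = 0.1587: g = 0.00592, g' = -0.5676 → β = 0.1692
  β = 0.1692: g = 0.00008, g' = -0.5530 → β = 0.1693
Converged at β = 0.1693.
Compositions from xᵢ = zᵢ/(1+β(Kᵢ−1)), yᵢ = Kᵢxᵢ:
  1: x = 0.1325, y = 0.4188
  2: x = 0.8675, y = 0.5812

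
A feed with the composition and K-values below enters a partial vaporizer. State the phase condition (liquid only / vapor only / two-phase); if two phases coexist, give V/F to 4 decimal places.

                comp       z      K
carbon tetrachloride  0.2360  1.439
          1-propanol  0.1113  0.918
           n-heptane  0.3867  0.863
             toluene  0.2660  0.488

liquid only

ΣzᵢKᵢ = 0.9053; Σzᵢ/Kᵢ = 1.2784.
Since ΣzᵢKᵢ < 1 the mixture is below its bubble point — single liquid phase.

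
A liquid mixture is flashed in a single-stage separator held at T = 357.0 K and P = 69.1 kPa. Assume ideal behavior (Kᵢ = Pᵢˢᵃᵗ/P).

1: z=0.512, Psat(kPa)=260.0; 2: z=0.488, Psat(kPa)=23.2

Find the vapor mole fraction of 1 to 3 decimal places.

Raoult's law: Kᵢ = Pᵢˢᵃᵗ/P = Pᵢˢᵃᵗ/69.1.
  K_1 = 260.0/69.1 = 3.76266, K_2 = 23.2/69.1 = 0.33575
Let ψ = V/F and solve Σ zᵢ(Kᵢ−1)/(1+ψ(Kᵢ−1)) = 0.
g(0) = ΣzᵢKᵢ − 1 = 1.090 and g(1) = 1 − Σzᵢ/Kᵢ = -0.590, so a root lies in (0, 1).
Newton–Raphson from ψ = 0.5:
  ψ = 0.500: g = 0.1086, g' = -1.172 → ψ = 0.593
  ψ = 0.593: g = 0.0017, g' = -1.148 → ψ = 0.594
Converged at ψ = 0.594.
Compositions from xᵢ = zᵢ/(1+ψ(Kᵢ−1)), yᵢ = Kᵢxᵢ:
  1: x = 0.194, y = 0.729
  2: x = 0.806, y = 0.271

y_1 = 0.729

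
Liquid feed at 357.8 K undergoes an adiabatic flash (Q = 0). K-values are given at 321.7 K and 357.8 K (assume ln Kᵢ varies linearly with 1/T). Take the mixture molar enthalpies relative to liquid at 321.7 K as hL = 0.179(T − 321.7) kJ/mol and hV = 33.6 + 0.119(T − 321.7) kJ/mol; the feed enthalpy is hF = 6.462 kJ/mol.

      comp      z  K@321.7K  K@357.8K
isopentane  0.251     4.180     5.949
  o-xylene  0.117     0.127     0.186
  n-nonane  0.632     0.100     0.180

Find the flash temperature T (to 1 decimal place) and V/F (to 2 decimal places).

T = 339.0 K, V/F = 0.10

Adiabatic flash: solve Rachford–Rice at each trial T, then check hF = ψ·hV(T) + (1−ψ)·hL(T).
  T = 321.7 K: K = (4.180, 0.127, 0.100), RR gives ψ = 0.045, H_out = 1.501 kJ/mol
  T = 357.8 K: K = (5.949, 0.186, 0.180), RR gives ψ = 0.155, H_out = 11.337 kJ/mol
  T = 339.8 K: K = (5.036, 0.155, 0.136), RR gives ψ = 0.106, H_out = 6.688 kJ/mol
  T = 330.8 K: K = (4.602, 0.141, 0.117), RR gives ψ = 0.078, H_out = 4.195 kJ/mol
  T = 335.3 K: K = (4.817, 0.148, 0.127), RR gives ψ = 0.092, H_out = 5.460 kJ/mol
  T = 337.6 K: K = (4.929, 0.152, 0.132), RR gives ψ = 0.099, H_out = 6.092 kJ/mol
Linear interpolation between T = 337.6 (H_out = 6.092) and T = 339.8 (H_out = 6.688) on hF = 6.462 gives T ≈ 339.0 K, at which ψ = 0.10.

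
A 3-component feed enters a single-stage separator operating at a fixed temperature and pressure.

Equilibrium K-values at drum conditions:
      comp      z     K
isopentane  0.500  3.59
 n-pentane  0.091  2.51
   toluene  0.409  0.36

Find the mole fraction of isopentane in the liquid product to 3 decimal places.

Material balance + equilibrium reduce to Σ zᵢ(Kᵢ−1)/(1+V/F(Kᵢ−1)) = 0.
g(0) = ΣzᵢKᵢ − 1 = 1.171 and g(1) = 1 − Σzᵢ/Kᵢ = -0.312, so a root lies in (0, 1).
Newton iteration, V/F⁰ = 0.66:
  V/F = 0.660: g = 0.0936, g' = -1.011 → V/F = 0.753
  V/F = 0.753: g = -0.0016, g' = -1.055 → V/F = 0.751
Converged at V/F = 0.751.
Compositions from xᵢ = zᵢ/(1+V/F(Kᵢ−1)), yᵢ = Kᵢxᵢ:
  isopentane: x = 0.170, y = 0.609
  n-pentane: x = 0.043, y = 0.107
  toluene: x = 0.788, y = 0.284

x_isopentane = 0.170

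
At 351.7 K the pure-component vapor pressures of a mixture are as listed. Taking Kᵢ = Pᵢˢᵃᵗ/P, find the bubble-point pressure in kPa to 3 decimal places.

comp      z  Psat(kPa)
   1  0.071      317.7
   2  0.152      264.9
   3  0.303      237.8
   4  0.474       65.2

At the bubble point ψ → 0, so ΣzᵢKᵢ = 1 with Kᵢ = Pᵢˢᵃᵗ/P ⇒ P = ΣzᵢPᵢˢᵃᵗ.
P = 0.071·317.7 + 0.152·264.9 + 0.303·237.8 + 0.474·65.2 = 165.780 kPa

Pbub = 165.780 kPa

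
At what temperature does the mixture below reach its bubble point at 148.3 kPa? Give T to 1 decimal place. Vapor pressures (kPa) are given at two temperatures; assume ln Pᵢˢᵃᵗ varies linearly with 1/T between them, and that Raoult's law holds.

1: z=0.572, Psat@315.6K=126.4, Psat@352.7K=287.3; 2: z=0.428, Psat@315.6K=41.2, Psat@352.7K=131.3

T = 335.4 K

Bubble-point temperature: ΣzᵢPᵢˢᵃᵗ(T) = P. Interpolate ln Pᵢˢᵃᵗ = aᵢ + bᵢ/T.
  T = 315.6 K: ΣzᵢPᵢˢᵃᵗ = 89.93 kPa
  T = 352.7 K: ΣzᵢPᵢˢᵃᵗ = 220.53 kPa
  T = 334.1 K: ΣzᵢPᵢˢᵃᵗ = 143.85 kPa
  T = 343.4 K: ΣzᵢPᵢˢᵃᵗ = 179.04 kPa
  T = 338.8 K: ΣzᵢPᵢˢᵃᵗ = 160.89 kPa
  T = 336.5 K: ΣzᵢPᵢˢᵃᵗ = 152.37 kPa
Interpolating between 334.1 K and 336.5 K gives T ≈ 335.4 K.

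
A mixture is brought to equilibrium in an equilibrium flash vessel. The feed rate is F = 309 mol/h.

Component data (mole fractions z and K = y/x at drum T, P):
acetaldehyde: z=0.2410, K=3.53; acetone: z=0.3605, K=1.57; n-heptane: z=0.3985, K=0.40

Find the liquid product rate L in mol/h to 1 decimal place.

L = 113.5 mol/h

Material balance + equilibrium reduce to Σ zᵢ(Kᵢ−1)/(1+β(Kᵢ−1)) = 0.
Check two-phase: ΣzᵢKᵢ = 1.5761 > 1 and Σzᵢ/Kᵢ = 1.2941 > 1, so g(0) = 0.5761 > 0 and g(1) = -0.2941 < 0.
Iterate (Newton) starting at β = 0.5:
  β = 0.5000: g = 0.08754, g' = -0.6644 → β = 0.6318
  β = 0.6318: g = 0.00069, g' = -0.6639 → β = 0.6328
Converged at β = 0.6328.
Then V = β·F = 0.6328·309 = 195.5 mol/h and L = F − V = 113.5 mol/h.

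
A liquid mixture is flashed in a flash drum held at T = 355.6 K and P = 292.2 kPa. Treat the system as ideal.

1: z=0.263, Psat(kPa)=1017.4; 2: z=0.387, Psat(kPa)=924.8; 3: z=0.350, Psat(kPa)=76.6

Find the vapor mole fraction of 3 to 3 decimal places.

Raoult's law: Kᵢ = Pᵢˢᵃᵗ/P = Pᵢˢᵃᵗ/292.2.
  K_1 = 1017.4/292.2 = 3.48186, K_2 = 924.8/292.2 = 3.16496, K_3 = 76.6/292.2 = 0.26215
Material balance + equilibrium reduce to Σ zᵢ(Kᵢ−1)/(1+ψ(Kᵢ−1)) = 0.
Check two-phase: ΣzᵢKᵢ = 2.232 > 1 and Σzᵢ/Kᵢ = 1.533 > 1, so g(0) = 1.232 > 0 and g(1) = -0.533 < 0.
Iterate (Newton) starting at ψ = 0.33:
  ψ = 0.330: g = 0.5062, g' = -1.440 → ψ = 0.682
  ψ = 0.682: g = 0.0614, g' = -1.291 → ψ = 0.729
  ψ = 0.729: g = -0.0018, g' = -1.371 → ψ = 0.728
Converged at ψ = 0.728.
Compositions from xᵢ = zᵢ/(1+ψ(Kᵢ−1)), yᵢ = Kᵢxᵢ:
  1: x = 0.094, y = 0.326
  2: x = 0.150, y = 0.476
  3: x = 0.756, y = 0.198

y_3 = 0.198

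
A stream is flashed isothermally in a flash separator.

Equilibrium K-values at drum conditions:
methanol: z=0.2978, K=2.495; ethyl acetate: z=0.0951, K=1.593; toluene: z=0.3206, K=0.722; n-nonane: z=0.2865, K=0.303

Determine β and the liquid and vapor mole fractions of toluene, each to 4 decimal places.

β = 0.3093, x_toluene = 0.3508, y_toluene = 0.2533

Rachford–Rice: g(β) = Σ zᵢ(Kᵢ−1)/(1+β(Kᵢ−1)) = 0.
g(0) = ΣzᵢKᵢ − 1 = 0.2128 and g(1) = 1 − Σzᵢ/Kᵢ = -0.5686, so a root lies in (0, 1).
Iterate (Newton) starting at β = 0.5:
  β = 0.5000: g = -0.11176, g' = -0.5992 → β = 0.3135
  β = 0.3135: g = -0.00246, g' = -0.5900 → β = 0.3093
Converged at β = 0.3093.
Compositions from xᵢ = zᵢ/(1+β(Kᵢ−1)), yᵢ = Kᵢxᵢ:
  methanol: x = 0.2036, y = 0.5081
  ethyl acetate: x = 0.0804, y = 0.1280
  toluene: x = 0.3508, y = 0.2533
  n-nonane: x = 0.3652, y = 0.1107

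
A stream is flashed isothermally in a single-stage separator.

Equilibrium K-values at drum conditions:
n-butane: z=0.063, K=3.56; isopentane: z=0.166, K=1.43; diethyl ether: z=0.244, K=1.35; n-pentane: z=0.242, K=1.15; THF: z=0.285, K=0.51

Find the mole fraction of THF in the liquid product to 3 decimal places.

Iterate (Newton) starting at V/F = 0.5:
  V/F = 0.500: g = 0.0510, g' = -0.247 → V/F = 0.707
  V/F = 0.707: g = -0.0002, g' = -0.254 → V/F = 0.706
Converged at V/F = 0.706.
Compositions from xᵢ = zᵢ/(1+V/F(Kᵢ−1)), yᵢ = Kᵢxᵢ:
  n-butane: x = 0.022, y = 0.080
  isopentane: x = 0.127, y = 0.182
  diethyl ether: x = 0.196, y = 0.264
  n-pentane: x = 0.219, y = 0.252
  THF: x = 0.436, y = 0.222

x_THF = 0.436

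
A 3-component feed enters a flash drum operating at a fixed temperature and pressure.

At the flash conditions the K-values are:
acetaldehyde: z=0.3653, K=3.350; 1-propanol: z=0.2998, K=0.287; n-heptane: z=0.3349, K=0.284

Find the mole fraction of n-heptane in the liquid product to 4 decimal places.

x_n-heptane = 0.4048

Material balance + equilibrium reduce to Σ zᵢ(Kᵢ−1)/(1+β(Kᵢ−1)) = 0.
Feasibility: ΣzᵢKᵢ = 1.4049, Σzᵢ/Kᵢ = 2.3329 — both > 1, two phases present.
Iterate (Newton) starting at β = 0.33:
  β = 0.3300: g = -0.11000, g' = -1.1949 → β = 0.2379
  β = 0.2379: g = 0.00412, g' = -1.3003 → β = 0.2411
Converged at β = 0.2411.
Compositions from xᵢ = zᵢ/(1+β(Kᵢ−1)), yᵢ = Kᵢxᵢ:
  acetaldehyde: x = 0.2332, y = 0.7811
  1-propanol: x = 0.3620, y = 0.1039
  n-heptane: x = 0.4048, y = 0.1150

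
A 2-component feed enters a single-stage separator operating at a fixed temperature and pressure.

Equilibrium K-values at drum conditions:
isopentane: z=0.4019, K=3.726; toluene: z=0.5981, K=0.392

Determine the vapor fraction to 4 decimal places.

Rachford–Rice: g(ψ) = Σ zᵢ(Kᵢ−1)/(1+ψ(Kᵢ−1)) = 0.
Feasibility: ΣzᵢKᵢ = 1.7319, Σzᵢ/Kᵢ = 1.6336 — both > 1, two phases present.
Newton–Raphson from ψ = 0.5:
  ψ = 0.5000: g = -0.05884, g' = -0.9913 → ψ = 0.4406
  ψ = 0.4406: g = 0.00100, g' = -1.0289 → ψ = 0.4416
Converged at ψ = 0.4416.

ψ = 0.4416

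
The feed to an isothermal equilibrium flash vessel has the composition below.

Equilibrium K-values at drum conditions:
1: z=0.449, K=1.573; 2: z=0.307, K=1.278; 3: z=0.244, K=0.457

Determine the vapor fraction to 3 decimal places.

ψ = 0.838

Rachford–Rice: g(ψ) = Σ zᵢ(Kᵢ−1)/(1+ψ(Kᵢ−1)) = 0.
Feasibility: ΣzᵢKᵢ = 1.210, Σzᵢ/Kᵢ = 1.060 — both > 1, two phases present.
Newton–Raphson from ψ = 0.44:
  ψ = 0.440: g = 0.1074, g' = -0.237 → ψ = 0.893
  ψ = 0.893: g = -0.0187, g' = -0.351 → ψ = 0.840
  ψ = 0.840: g = -0.0007, g' = -0.326 → ψ = 0.838
Converged at ψ = 0.838.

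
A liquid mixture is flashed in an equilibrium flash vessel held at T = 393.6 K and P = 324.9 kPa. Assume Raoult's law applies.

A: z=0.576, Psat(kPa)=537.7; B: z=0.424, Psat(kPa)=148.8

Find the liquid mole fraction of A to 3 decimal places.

x_A = 0.453

Raoult's law: Kᵢ = Pᵢˢᵃᵗ/P = Pᵢˢᵃᵗ/324.9.
  K_A = 537.7/324.9 = 1.65497, K_B = 148.8/324.9 = 0.45799
Rachford–Rice: g(ψ) = Σ zᵢ(Kᵢ−1)/(1+ψ(Kᵢ−1)) = 0.
Feasibility: ΣzᵢKᵢ = 1.147, Σzᵢ/Kᵢ = 1.274 — both > 1, two phases present.
Binary case is linear: z₁(K₁−1)(1+ψ(K₂−1)) + z₂(K₂−1)(1+ψ(K₁−1)) = 0
⇒ ψ = [z₁(K₁−1)+z₂(K₂−1)] / [−(K₁−1)(K₂−1)] = 0.1474/0.3550 = 0.415
Compositions from xᵢ = zᵢ/(1+ψ(Kᵢ−1)), yᵢ = Kᵢxᵢ:
  A: x = 0.453, y = 0.749
  B: x = 0.547, y = 0.251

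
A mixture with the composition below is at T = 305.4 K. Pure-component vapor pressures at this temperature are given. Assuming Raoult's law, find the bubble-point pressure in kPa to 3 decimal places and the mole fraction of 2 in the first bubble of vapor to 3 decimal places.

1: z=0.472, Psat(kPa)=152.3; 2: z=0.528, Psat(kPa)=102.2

Pbub = 125.847 kPa, y_2 = 0.429

At the bubble point ψ → 0, so ΣzᵢKᵢ = 1 with Kᵢ = Pᵢˢᵃᵗ/P ⇒ P = ΣzᵢPᵢˢᵃᵗ.
P = 0.472·152.3 + 0.528·102.2 = 125.847 kPa
yᵢ = zᵢPᵢˢᵃᵗ/P ⇒ y_2 = 0.528·102.2/125.847 = 0.429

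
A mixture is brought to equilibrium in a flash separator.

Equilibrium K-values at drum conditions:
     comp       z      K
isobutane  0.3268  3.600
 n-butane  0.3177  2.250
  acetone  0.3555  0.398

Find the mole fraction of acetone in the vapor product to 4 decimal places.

y_acetone = 0.2977

Material balance + equilibrium reduce to Σ zᵢ(Kᵢ−1)/(1+β(Kᵢ−1)) = 0.
Feasibility: ΣzᵢKᵢ = 2.0328, Σzᵢ/Kᵢ = 1.1252 — both > 1, two phases present.
Newton–Raphson from β = 0.5:
  β = 0.5000: g = 0.30764, g' = -0.8693 → β = 0.8539
  β = 0.8539: g = 0.01556, g' = -0.8748 → β = 0.8717
  β = 0.8717: g = -0.00014, g' = -0.8912 → β = 0.8715
Converged at β = 0.8715.
Compositions from xᵢ = zᵢ/(1+β(Kᵢ−1)), yᵢ = Kᵢxᵢ:
  isobutane: x = 0.1001, y = 0.3602
  n-butane: x = 0.1521, y = 0.3421
  acetone: x = 0.7479, y = 0.2977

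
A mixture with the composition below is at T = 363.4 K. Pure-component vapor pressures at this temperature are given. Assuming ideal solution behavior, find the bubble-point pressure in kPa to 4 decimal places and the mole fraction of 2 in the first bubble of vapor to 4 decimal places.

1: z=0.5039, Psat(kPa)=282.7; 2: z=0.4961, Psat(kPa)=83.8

Pbub = 184.0257 kPa, y_2 = 0.2259

At the bubble point ψ → 0, so ΣzᵢKᵢ = 1 with Kᵢ = Pᵢˢᵃᵗ/P ⇒ P = ΣzᵢPᵢˢᵃᵗ.
P = 0.5039·282.7 + 0.4961·83.8 = 184.0257 kPa
yᵢ = zᵢPᵢˢᵃᵗ/P ⇒ y_2 = 0.4961·83.8/184.0257 = 0.2259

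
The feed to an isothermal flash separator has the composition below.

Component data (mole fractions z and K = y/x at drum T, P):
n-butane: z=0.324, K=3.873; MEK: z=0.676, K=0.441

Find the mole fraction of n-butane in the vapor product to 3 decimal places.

y_n-butane = 0.631

Material balance + equilibrium reduce to Σ zᵢ(Kᵢ−1)/(1+ψ(Kᵢ−1)) = 0.
Feasibility: ΣzᵢKᵢ = 1.553, Σzᵢ/Kᵢ = 1.617 — both > 1, two phases present.
Newton iteration, ψ⁰ = 0.5:
  ψ = 0.500: g = -0.1424, g' = -0.857 → ψ = 0.334
  ψ = 0.334: g = 0.0105, g' = -1.016 → ψ = 0.344
Converged at ψ = 0.344.
Compositions from xᵢ = zᵢ/(1+ψ(Kᵢ−1)), yᵢ = Kᵢxᵢ:
  n-butane: x = 0.163, y = 0.631
  MEK: x = 0.837, y = 0.369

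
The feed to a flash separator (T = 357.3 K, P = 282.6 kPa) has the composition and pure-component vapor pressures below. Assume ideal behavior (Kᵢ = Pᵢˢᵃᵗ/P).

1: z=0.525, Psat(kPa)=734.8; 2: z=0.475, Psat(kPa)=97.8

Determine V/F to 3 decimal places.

V/F = 0.506

Raoult's law: Kᵢ = Pᵢˢᵃᵗ/P = Pᵢˢᵃᵗ/282.6.
  K_1 = 734.8/282.6 = 2.60014, K_2 = 97.8/282.6 = 0.34607
Newton–Raphson from V/F = 0.63:
  V/F = 0.630: g = -0.1099, g' = -0.921 → V/F = 0.511
  V/F = 0.511: g = -0.0040, g' = -0.865 → V/F = 0.506
Converged at V/F = 0.506.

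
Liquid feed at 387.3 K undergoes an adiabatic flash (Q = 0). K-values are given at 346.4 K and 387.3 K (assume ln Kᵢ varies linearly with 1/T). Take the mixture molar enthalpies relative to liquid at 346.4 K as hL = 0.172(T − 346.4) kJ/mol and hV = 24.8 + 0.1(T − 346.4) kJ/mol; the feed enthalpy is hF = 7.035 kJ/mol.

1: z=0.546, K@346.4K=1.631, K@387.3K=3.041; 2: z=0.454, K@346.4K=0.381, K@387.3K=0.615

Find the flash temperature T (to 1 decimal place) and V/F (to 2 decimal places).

T = 349.3 K, V/F = 0.27

Adiabatic flash: solve Rachford–Rice at each trial T, then check hF = ψ·hV(T) + (1−ψ)·hL(T).
  T = 346.4 K: K = (1.631, 0.381), RR gives ψ = 0.163, H_out = 4.032 kJ/mol
  T = 387.3 K: K = (3.041, 0.615), RR gives ψ = 1.000, H_out = 28.890 kJ/mol
  T = 366.9 K: K = (2.268, 0.491), RR gives ψ = 0.714, H_out = 20.186 kJ/mol
  T = 356.6 K: K = (1.931, 0.434), RR gives ψ = 0.477, H_out = 13.222 kJ/mol
  T = 351.5 K: K = (1.777, 0.407), RR gives ψ = 0.336, H_out = 9.089 kJ/mol
  T = 348.9 K: K = (1.701, 0.394), RR gives ψ = 0.253, H_out = 6.662 kJ/mol
  T = 350.2 K: K = (1.739, 0.400), RR gives ψ = 0.296, H_out = 7.909 kJ/mol
Linear interpolation between T = 348.9 (H_out = 6.662) and T = 350.2 (H_out = 7.909) on hF = 7.035 gives T ≈ 349.3 K, at which ψ = 0.27.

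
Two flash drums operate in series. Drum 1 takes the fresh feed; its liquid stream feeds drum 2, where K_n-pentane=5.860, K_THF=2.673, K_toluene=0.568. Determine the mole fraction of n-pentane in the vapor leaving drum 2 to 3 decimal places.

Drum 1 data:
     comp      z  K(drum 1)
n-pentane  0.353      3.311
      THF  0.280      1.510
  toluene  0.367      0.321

Drum 1:
Material balance + equilibrium reduce to Σ zᵢ(Kᵢ−1)/(1+ψ₁(Kᵢ−1)) = 0.
g(0) = ΣzᵢKᵢ − 1 = 0.709 and g(1) = 1 − Σzᵢ/Kᵢ = -0.435, so a root lies in (0, 1).
Newton–Raphson from ψ₁ = 0.5:
  ψ₁ = 0.500: g = 0.1150, g' = -0.840 → ψ₁ = 0.637
  ψ₁ = 0.637: g = -0.0013, g' = -0.875 → ψ₁ = 0.635
Converged at ψ₁ = 0.635.
Drum-1 compositions:
  n-pentane: x = 0.143, y = 0.473
  THF: x = 0.211, y = 0.319
  toluene: x = 0.646, y = 0.207
Drum-2 feed = drum-1 liquid: z₂ = (0.1430, 0.2115, 0.6455).
Drum 2:
Let ψ₂ = V/F and solve Σ zᵢ(Kᵢ−1)/(1+ψ₂(Kᵢ−1)) = 0.
Check two-phase: ΣzᵢKᵢ = 1.770 > 1 and Σzᵢ/Kᵢ = 1.240 > 1, so g(0) = 0.770 > 0 and g(1) = -0.240 < 0.
Newton–Raphson from ψ₂ = 0.5:
  ψ₂ = 0.500: g = 0.0396, g' = -0.659 → ψ₂ = 0.560
  ψ₂ = 0.560: g = 0.0015, g' = -0.611 → ψ₂ = 0.563
Converged at ψ₂ = 0.563.
  n-pentane: x = 0.038, y = 0.224
  THF: x = 0.109, y = 0.291
  toluene: x = 0.853, y = 0.484

y_n-pentane (drum 2) = 0.224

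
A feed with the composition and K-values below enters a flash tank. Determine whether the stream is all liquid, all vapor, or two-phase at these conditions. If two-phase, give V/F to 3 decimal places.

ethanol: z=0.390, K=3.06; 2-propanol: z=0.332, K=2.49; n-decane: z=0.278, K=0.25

ΣzᵢKᵢ = 2.090; Σzᵢ/Kᵢ = 1.373.
Both exceed 1, so a two-phase solution exists.
Let ψ = V/F and solve Σ zᵢ(Kᵢ−1)/(1+ψ(Kᵢ−1)) = 0.
Iterate (Newton) starting at ψ = 0.5:
  ψ = 0.500: g = 0.3456, g' = -1.044 → ψ = 0.831
  ψ = 0.831: g = -0.0363, g' = -1.474 → ψ = 0.806
Converged at ψ = 0.806.

two-phase, V/F = 0.806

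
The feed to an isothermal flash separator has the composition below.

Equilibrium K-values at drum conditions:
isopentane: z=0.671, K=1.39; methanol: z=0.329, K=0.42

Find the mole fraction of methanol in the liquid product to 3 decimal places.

x_methanol = 0.402

Material balance + equilibrium reduce to Σ zᵢ(Kᵢ−1)/(1+V/F(Kᵢ−1)) = 0.
Feasibility: ΣzᵢKᵢ = 1.071, Σzᵢ/Kᵢ = 1.266 — both > 1, two phases present.
Newton iteration, V/F⁰ = 0.42:
  V/F = 0.420: g = -0.0274, g' = -0.269 → V/F = 0.318
  V/F = 0.318: g = -0.0012, g' = -0.247 → V/F = 0.313
Converged at V/F = 0.313.
Compositions from xᵢ = zᵢ/(1+V/F(Kᵢ−1)), yᵢ = Kᵢxᵢ:
  isopentane: x = 0.598, y = 0.831
  methanol: x = 0.402, y = 0.169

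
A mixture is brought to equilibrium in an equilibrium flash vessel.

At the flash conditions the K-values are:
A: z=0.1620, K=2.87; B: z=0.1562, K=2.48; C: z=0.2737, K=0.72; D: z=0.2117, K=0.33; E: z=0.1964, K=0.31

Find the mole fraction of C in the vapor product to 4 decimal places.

Rachford–Rice: g(V/F) = Σ zᵢ(Kᵢ−1)/(1+V/F(Kᵢ−1)) = 0.
g(0) = ΣzᵢKᵢ − 1 = 0.1801 and g(1) = 1 − Σzᵢ/Kᵢ = -0.7746, so a root lies in (0, 1).
Iterate (Newton) starting at V/F = 0.63:
  V/F = 0.6300: g = -0.31950, g' = -0.8198 → V/F = 0.2403
  V/F = 0.2403: g = -0.03412, g' = -0.7499 → V/F = 0.1948
  V/F = 0.1948: g = 0.00076, g' = -0.7850 → V/F = 0.1958
Converged at V/F = 0.1958.
Compositions from xᵢ = zᵢ/(1+V/F(Kᵢ−1)), yᵢ = Kᵢxᵢ:
  A: x = 0.1186, y = 0.3404
  B: x = 0.1211, y = 0.3004
  C: x = 0.2896, y = 0.2085
  D: x = 0.2437, y = 0.0804
  E: x = 0.2271, y = 0.0704

y_C = 0.2085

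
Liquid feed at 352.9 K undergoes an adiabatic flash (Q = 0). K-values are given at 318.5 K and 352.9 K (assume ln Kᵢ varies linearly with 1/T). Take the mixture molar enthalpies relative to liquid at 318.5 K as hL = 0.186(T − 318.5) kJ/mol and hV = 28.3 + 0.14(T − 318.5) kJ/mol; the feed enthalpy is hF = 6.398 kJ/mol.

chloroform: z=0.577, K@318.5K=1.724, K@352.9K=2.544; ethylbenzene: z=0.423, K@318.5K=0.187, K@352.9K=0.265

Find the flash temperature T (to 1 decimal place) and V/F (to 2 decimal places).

T = 322.7 K, V/F = 0.20

Adiabatic flash: solve Rachford–Rice at each trial T, then check hF = ψ·hV(T) + (1−ψ)·hL(T).
  T = 318.5 K: K = (1.724, 0.187), RR gives ψ = 0.125, H_out = 3.551 kJ/mol
  T = 352.9 K: K = (2.544, 0.265), RR gives ψ = 0.511, H_out = 20.053 kJ/mol
  T = 335.7 K: K = (2.115, 0.225), RR gives ψ = 0.365, H_out = 13.236 kJ/mol
  T = 327.1 K: K = (1.915, 0.205), RR gives ψ = 0.264, H_out = 8.960 kJ/mol
  T = 322.8 K: K = (1.818, 0.196), RR gives ψ = 0.201, H_out = 6.441 kJ/mol
  T = 320.6 K: K = (1.770, 0.191), RR gives ψ = 0.164, H_out = 5.017 kJ/mol
Linear interpolation between T = 320.6 (H_out = 5.017) and T = 322.8 (H_out = 6.441) on hF = 6.398 gives T ≈ 322.7 K, at which ψ = 0.20.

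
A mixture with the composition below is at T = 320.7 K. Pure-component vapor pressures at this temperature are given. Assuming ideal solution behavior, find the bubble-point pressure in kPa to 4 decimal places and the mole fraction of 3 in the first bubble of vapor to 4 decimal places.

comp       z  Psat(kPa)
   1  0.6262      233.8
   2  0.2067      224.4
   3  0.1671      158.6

At the bubble point ψ → 0, so ΣzᵢKᵢ = 1 with Kᵢ = Pᵢˢᵃᵗ/P ⇒ P = ΣzᵢPᵢˢᵃᵗ.
P = 0.6262·233.8 + 0.2067·224.4 + 0.1671·158.6 = 219.2911 kPa
yᵢ = zᵢPᵢˢᵃᵗ/P ⇒ y_3 = 0.1671·158.6/219.2911 = 0.1209

Pbub = 219.2911 kPa, y_3 = 0.1209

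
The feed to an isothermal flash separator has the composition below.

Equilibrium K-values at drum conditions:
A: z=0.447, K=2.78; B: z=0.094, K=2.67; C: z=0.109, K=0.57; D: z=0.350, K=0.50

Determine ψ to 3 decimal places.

ψ = 0.856

Newton iteration, ψ⁰ = 0.5:
  ψ = 0.500: g = 0.2135, g' = -0.663 → ψ = 0.822
  ψ = 0.822: g = 0.0195, g' = -0.580 → ψ = 0.856
Converged at ψ = 0.856.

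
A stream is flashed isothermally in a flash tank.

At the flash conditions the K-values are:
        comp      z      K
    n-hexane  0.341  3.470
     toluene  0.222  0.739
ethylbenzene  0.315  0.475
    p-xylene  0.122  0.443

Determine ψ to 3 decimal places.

ψ = 0.488

Iterate (Newton) starting at ψ = 0.5:
  ψ = 0.500: g = -0.0082, g' = -0.669 → ψ = 0.488
Converged at ψ = 0.488.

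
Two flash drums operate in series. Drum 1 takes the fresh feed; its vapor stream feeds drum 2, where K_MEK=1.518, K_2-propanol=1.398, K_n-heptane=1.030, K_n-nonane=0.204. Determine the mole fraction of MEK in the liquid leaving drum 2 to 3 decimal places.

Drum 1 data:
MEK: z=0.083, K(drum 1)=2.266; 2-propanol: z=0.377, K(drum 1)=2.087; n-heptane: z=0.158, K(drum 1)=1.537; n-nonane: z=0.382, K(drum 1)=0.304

Drum 1:
Material balance + equilibrium reduce to Σ zᵢ(Kᵢ−1)/(1+ψ₁(Kᵢ−1)) = 0.
Feasibility: ΣzᵢKᵢ = 1.334, Σzᵢ/Kᵢ = 1.577 — both > 1, two phases present.
Newton–Raphson from ψ₁ = 0.5:
  ψ₁ = 0.500: g = -0.0110, g' = -0.700 → ψ₁ = 0.484
Converged at ψ₁ = 0.484.
Drum-1 compositions:
  MEK: x = 0.051, y = 0.117
  2-propanol: x = 0.247, y = 0.516
  n-heptane: x = 0.125, y = 0.193
  n-nonane: x = 0.576, y = 0.175
Drum-2 feed = drum-1 vapor: z₂ = (0.1166, 0.5155, 0.1927, 0.1751).
Drum 2:
Material balance + equilibrium reduce to Σ zᵢ(Kᵢ−1)/(1+ψ₂(Kᵢ−1)) = 0.
Feasibility: ΣzᵢKᵢ = 1.132, Σzᵢ/Kᵢ = 1.491 — both > 1, two phases present.
Iterate (Newton) starting at ψ₂ = 0.5:
  ψ₂ = 0.500: g = -0.0068, g' = -0.383 → ψ₂ = 0.482
Converged at ψ₂ = 0.482.
  MEK: x = 0.093, y = 0.142
  2-propanol: x = 0.433, y = 0.605
  n-heptane: x = 0.190, y = 0.196
  n-nonane: x = 0.284, y = 0.058

x_MEK (drum 2) = 0.093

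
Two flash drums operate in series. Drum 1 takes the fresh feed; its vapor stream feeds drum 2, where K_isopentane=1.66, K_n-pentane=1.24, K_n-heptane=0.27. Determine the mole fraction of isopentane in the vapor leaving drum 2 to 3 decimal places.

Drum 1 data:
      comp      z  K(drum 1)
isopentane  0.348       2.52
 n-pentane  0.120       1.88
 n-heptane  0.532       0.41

y_isopentane (drum 2) = 0.697

Drum 1:
Rachford–Rice: g(ψ₁) = Σ zᵢ(Kᵢ−1)/(1+ψ₁(Kᵢ−1)) = 0.
Check two-phase: ΣzᵢKᵢ = 1.321 > 1 and Σzᵢ/Kᵢ = 1.499 > 1, so g(0) = 0.321 > 0 and g(1) = -0.499 < 0.
Newton–Raphson from ψ₁ = 0.5:
  ψ₁ = 0.500: g = -0.0713, g' = -0.677 → ψ₁ = 0.395
  ψ₁ = 0.395: g = -0.0001, g' = -0.680 → ψ₁ = 0.394
Converged at ψ₁ = 0.394.
Drum-1 compositions:
  isopentane: x = 0.218, y = 0.548
  n-pentane: x = 0.089, y = 0.167
  n-heptane: x = 0.693, y = 0.284
Drum-2 feed = drum-1 vapor: z₂ = (0.5483, 0.1675, 0.2843).
Drum 2:
Material balance + equilibrium reduce to Σ zᵢ(Kᵢ−1)/(1+ψ₂(Kᵢ−1)) = 0.
Check two-phase: ΣzᵢKᵢ = 1.195 > 1 and Σzᵢ/Kᵢ = 1.518 > 1, so g(0) = 0.195 > 0 and g(1) = -0.518 < 0.
Newton–Raphson from ψ₂ = 0.39:
  ψ₂ = 0.390: g = 0.0344, g' = -0.455 → ψ₂ = 0.466
  ψ₂ = 0.466: g = -0.0014, g' = -0.495 → ψ₂ = 0.463
Converged at ψ₂ = 0.463.
  isopentane: x = 0.420, y = 0.697
  n-pentane: x = 0.151, y = 0.187
  n-heptane: x = 0.429, y = 0.116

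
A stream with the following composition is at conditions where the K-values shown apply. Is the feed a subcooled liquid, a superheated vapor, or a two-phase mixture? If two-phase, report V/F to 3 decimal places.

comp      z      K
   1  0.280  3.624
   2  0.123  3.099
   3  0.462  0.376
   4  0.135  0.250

two-phase, V/F = 0.373

ΣzᵢKᵢ = 1.603; Σzᵢ/Kᵢ = 1.886.
Both exceed 1, so a two-phase solution exists.
Rachford–Rice: g(ψ) = Σ zᵢ(Kᵢ−1)/(1+ψ(Kᵢ−1)) = 0.
Newton–Raphson from ψ = 0.68:
  ψ = 0.680: g = -0.3372, g' = -1.200 → ψ = 0.399
  ψ = 0.399: g = -0.0289, g' = -1.094 → ψ = 0.373
Converged at ψ = 0.373.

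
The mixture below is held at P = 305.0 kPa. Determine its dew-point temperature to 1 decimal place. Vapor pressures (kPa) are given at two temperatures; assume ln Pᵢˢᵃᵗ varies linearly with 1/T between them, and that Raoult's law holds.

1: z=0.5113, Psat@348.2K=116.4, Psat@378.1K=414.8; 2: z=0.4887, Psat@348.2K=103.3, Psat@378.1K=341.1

Dew-point temperature: Σzᵢ·P/Pᵢˢᵃᵗ(T) = 1. Interpolate ln Pᵢˢᵃᵗ = aᵢ + bᵢ/T.
  T = 348.2 K: ΣzᵢP/Pᵢˢᵃᵗ = 2.7827
  T = 378.1 K: ΣzᵢP/Pᵢˢᵃᵗ = 0.8129
  T = 363.1 K: ΣzᵢP/Pᵢˢᵃᵗ = 1.4692
  T = 370.6 K: ΣzᵢP/Pᵢˢᵃᵗ = 1.0863
  T = 374.4 K: ΣzᵢP/Pᵢˢᵃᵗ = 0.9365
  T = 372.5 K: ΣzᵢP/Pᵢˢᵃᵗ = 1.0083
Interpolating between 372.5 K and 374.4 K gives T ≈ 372.7 K.

T = 372.7 K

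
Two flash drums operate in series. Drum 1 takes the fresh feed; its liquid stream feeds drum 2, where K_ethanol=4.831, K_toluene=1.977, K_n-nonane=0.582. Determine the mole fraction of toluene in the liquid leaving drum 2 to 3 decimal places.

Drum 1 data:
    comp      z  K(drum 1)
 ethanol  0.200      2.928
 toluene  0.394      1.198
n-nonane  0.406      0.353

Drum 1:
Let ψ₁ = V/F and solve Σ zᵢ(Kᵢ−1)/(1+ψ₁(Kᵢ−1)) = 0.
g(0) = ΣzᵢKᵢ − 1 = 0.201 and g(1) = 1 − Σzᵢ/Kᵢ = -0.547, so a root lies in (0, 1).
Newton–Raphson from ψ₁ = 0.33:
  ψ₁ = 0.330: g = -0.0251, g' = -0.566 → ψ₁ = 0.286
Converged at ψ₁ = 0.286.
Drum-1 compositions:
  ethanol: x = 0.129, y = 0.377
  toluene: x = 0.373, y = 0.447
  n-nonane: x = 0.498, y = 0.176
Drum-2 feed = drum-1 liquid: z₂ = (0.1289, 0.3729, 0.4982).
Drum 2:
Newton iteration, ψ₂⁰ = 0.5:
  ψ₂ = 0.500: g = 0.1508, g' = -0.522 → ψ₂ = 0.789
  ψ₂ = 0.789: g = 0.0178, g' = -0.424 → ψ₂ = 0.831
Converged at ψ₂ = 0.831.
  ethanol: x = 0.031, y = 0.149
  toluene: x = 0.206, y = 0.407
  n-nonane: x = 0.763, y = 0.444

x_toluene (drum 2) = 0.206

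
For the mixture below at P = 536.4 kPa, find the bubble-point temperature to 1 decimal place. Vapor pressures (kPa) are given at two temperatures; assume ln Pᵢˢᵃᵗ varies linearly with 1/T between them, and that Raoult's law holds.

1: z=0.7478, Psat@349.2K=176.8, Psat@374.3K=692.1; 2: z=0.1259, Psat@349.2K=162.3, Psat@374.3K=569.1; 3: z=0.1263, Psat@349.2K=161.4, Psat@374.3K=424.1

Bubble-point temperature: ΣzᵢPᵢˢᵃᵗ(T) = P. Interpolate ln Pᵢˢᵃᵗ = aᵢ + bᵢ/T.
  T = 349.2 K: ΣzᵢPᵢˢᵃᵗ = 173.03 kPa
  T = 374.3 K: ΣzᵢPᵢˢᵃᵗ = 642.77 kPa
  T = 361.8 K: ΣzᵢPᵢˢᵃᵗ = 341.45 kPa
  T = 368.1 K: ΣzᵢPᵢˢᵃᵗ = 472.01 kPa
  T = 371.2 K: ΣzᵢPᵢˢᵃᵗ = 551.47 kPa
  T = 369.6 K: ΣzᵢPᵢˢᵃᵗ = 509.07 kPa
Interpolating between 369.6 K and 371.2 K gives T ≈ 370.6 K.

T = 370.6 K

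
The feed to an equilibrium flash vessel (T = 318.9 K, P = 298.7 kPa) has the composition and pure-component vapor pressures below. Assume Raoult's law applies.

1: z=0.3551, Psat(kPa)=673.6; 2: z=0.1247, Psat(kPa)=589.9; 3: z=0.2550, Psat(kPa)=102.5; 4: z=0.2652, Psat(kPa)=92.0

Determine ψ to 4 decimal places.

ψ = 0.2698

Raoult's law: Kᵢ = Pᵢˢᵃᵗ/P = Pᵢˢᵃᵗ/298.7.
  K_1 = 673.6/298.7 = 2.255105, K_2 = 589.9/298.7 = 1.974891, K_3 = 102.5/298.7 = 0.343154, K_4 = 92.0/298.7 = 0.308001
Rachford–Rice: g(ψ) = Σ zᵢ(Kᵢ−1)/(1+ψ(Kᵢ−1)) = 0.
Check two-phase: ΣzᵢKᵢ = 1.2162 > 1 and Σzᵢ/Kᵢ = 1.8248 > 1, so g(0) = 0.2162 > 0 and g(1) = -0.8248 < 0.
Newton–Raphson from ψ = 0.5:
  ψ = 0.5000: g = -0.17445, g' = -0.8056 → ψ = 0.2835
  ψ = 0.2835: g = -0.01013, g' = -0.7397 → ψ = 0.2698
Converged at ψ = 0.2698.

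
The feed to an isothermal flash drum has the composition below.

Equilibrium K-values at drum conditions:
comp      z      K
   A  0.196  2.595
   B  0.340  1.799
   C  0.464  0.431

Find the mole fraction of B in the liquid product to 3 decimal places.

Let ψ = V/F and solve Σ zᵢ(Kᵢ−1)/(1+ψ(Kᵢ−1)) = 0.
g(0) = ΣzᵢKᵢ − 1 = 0.320 and g(1) = 1 − Σzᵢ/Kᵢ = -0.341, so a root lies in (0, 1).
Newton–Raphson from ψ = 0.5:
  ψ = 0.500: g = -0.0010, g' = -0.559 → ψ = 0.498
Converged at ψ = 0.498.
Compositions from xᵢ = zᵢ/(1+ψ(Kᵢ−1)), yᵢ = Kᵢxᵢ:
  A: x = 0.109, y = 0.283
  B: x = 0.243, y = 0.437
  C: x = 0.648, y = 0.279

x_B = 0.243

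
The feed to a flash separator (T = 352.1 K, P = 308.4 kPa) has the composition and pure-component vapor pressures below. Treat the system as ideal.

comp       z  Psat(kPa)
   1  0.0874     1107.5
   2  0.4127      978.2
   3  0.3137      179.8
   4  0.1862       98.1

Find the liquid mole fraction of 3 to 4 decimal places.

x_3 = 0.4458

Raoult's law: Kᵢ = Pᵢˢᵃᵗ/P = Pᵢˢᵃᵗ/308.4.
  K_1 = 1107.5/308.4 = 3.591115, K_2 = 978.2/308.4 = 3.171855, K_3 = 179.8/308.4 = 0.583009, K_4 = 98.1/308.4 = 0.318093
Rachford–Rice: g(V/F) = Σ zᵢ(Kᵢ−1)/(1+V/F(Kᵢ−1)) = 0.
g(0) = ΣzᵢKᵢ − 1 = 0.8650 and g(1) = 1 − Σzᵢ/Kᵢ = -0.2779, so a root lies in (0, 1).
Newton iteration, V/F⁰ = 0.5:
  V/F = 0.5000: g = 0.17043, g' = -0.8452 → V/F = 0.7016
  V/F = 0.7016: g = 0.00713, g' = -0.8068 → V/F = 0.7105
Converged at V/F = 0.7105.
Compositions from xᵢ = zᵢ/(1+V/F(Kᵢ−1)), yᵢ = Kᵢxᵢ:
  1: x = 0.0308, y = 0.1105
  2: x = 0.1623, y = 0.5147
  3: x = 0.4458, y = 0.2599
  4: x = 0.3612, y = 0.1149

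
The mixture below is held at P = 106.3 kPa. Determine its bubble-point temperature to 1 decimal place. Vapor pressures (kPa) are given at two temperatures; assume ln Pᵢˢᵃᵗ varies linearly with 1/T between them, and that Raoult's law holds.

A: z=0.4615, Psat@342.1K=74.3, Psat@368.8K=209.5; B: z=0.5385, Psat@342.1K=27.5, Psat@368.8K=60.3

T = 363.1 K

Bubble-point temperature: ΣzᵢPᵢˢᵃᵗ(T) = P. Interpolate ln Pᵢˢᵃᵗ = aᵢ + bᵢ/T.
  T = 342.1 K: ΣzᵢPᵢˢᵃᵗ = 49.10 kPa
  T = 368.8 K: ΣzᵢPᵢˢᵃᵗ = 129.16 kPa
  T = 355.5 K: ΣzᵢPᵢˢᵃᵗ = 81.11 kPa
  T = 362.1 K: ΣzᵢPᵢˢᵃᵗ = 102.57 kPa
  T = 365.5 K: ΣzᵢPᵢˢᵃᵗ = 115.41 kPa
  T = 363.8 K: ΣzᵢPᵢˢᵃᵗ = 108.83 kPa
Interpolating between 362.1 K and 363.8 K gives T ≈ 363.1 K.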